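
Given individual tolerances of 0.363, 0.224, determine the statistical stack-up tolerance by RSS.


RSS = sqrt(0.363^2 + 0.224^2)
= sqrt(0.181945)
= 0.4266

0.4266


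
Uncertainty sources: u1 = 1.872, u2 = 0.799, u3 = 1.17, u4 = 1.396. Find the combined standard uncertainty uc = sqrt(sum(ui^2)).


uc = sqrt(1.872^2 + 0.799^2 + 1.17^2 + 1.396^2)
uc = sqrt(7.460501)
uc = 2.7314

2.7314


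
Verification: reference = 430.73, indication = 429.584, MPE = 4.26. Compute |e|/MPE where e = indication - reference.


e = indication - reference = 429.584 - 430.73 = -1.1460
|e| = 1.1460
ratio = |e| / MPE = 1.1460 / 4.26
ratio = 0.2690

0.2690


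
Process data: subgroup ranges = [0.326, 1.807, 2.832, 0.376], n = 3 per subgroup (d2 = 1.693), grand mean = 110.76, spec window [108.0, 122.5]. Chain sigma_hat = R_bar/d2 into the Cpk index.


R_bar = (0.326 + 1.807 + 2.832 + 0.376) / 4 = 1.33525
sigma = R_bar / d2 = 1.33525 / 1.693 = 0.78868872
Cp = (USL - LSL)/(6*sigma) = (122.5 - 108.0)/(6*0.78868872) = 3.0642
Cpu = (122.5 - 110.76)/(3*0.78868872) = 4.9618
Cpl = (110.76 - 108.0)/(3*0.78868872) = 1.1665
Cpk = min(Cpu, Cpl) = 1.1665

1.1665


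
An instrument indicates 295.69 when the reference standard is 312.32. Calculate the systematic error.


Systematic error = measured - true
= 295.69 - 312.32
= -16.6300

-16.6300


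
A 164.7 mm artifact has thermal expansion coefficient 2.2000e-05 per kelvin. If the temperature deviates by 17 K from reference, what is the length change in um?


dL = L * alpha * dT
= 164.7 * 2.2000e-05 * 17
= 0.0615978 mm
dL_um = 0.0615978 * 1000 = 61.5978 um

61.5978


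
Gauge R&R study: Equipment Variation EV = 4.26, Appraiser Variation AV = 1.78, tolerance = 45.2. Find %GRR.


GRR = sqrt(EV^2 + AV^2) = sqrt(4.26^2 + 1.78^2) = 4.6169254
%GRR = GRR / tol * 100 = 4.6169254 / 45.2 * 100
%GRR = 10.2144

10.2144


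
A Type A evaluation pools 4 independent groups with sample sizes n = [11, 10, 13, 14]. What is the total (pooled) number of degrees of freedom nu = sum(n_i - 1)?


nu = sum_i (n_i - 1)
nu = ((11 - 1) + (10 - 1) + (13 - 1) + (14 - 1))
nu = 10 + 9 + 12 + 13
nu = 44

44


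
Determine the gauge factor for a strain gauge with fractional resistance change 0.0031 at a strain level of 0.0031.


GF = (dR/R) / epsilon
= 0.0031 / 0.0031
= 1.0000

1.0000


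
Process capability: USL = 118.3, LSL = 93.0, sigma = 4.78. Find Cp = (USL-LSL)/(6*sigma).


Cp = (USL - LSL) / (6 * sigma)
= (118.3 - 93.0) / (6 * 4.78)
= 25.3000 / 28.6800
= 0.8821

0.8821


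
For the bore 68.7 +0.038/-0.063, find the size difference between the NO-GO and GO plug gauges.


GO = nominal - lower_tol (smallest hole = maximum material condition)
GO = 68.7 - 0.063 = 68.637
NO-GO = nominal + upper_tol (largest hole = least material condition)
NO-GO = 68.7 + 0.038 = 68.738
spread = NO-GO - GO = 68.738 - 68.637 = 0.1010

0.1010


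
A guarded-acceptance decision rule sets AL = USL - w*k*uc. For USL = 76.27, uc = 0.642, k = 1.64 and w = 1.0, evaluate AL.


U = k * uc = 1.64 * 0.642 = 1.05288
guard band g = w * U = 1.0 * 1.05288 = 1.05288
AL = USL - g = 76.27 - 1.05288
AL = 75.2171

75.2171


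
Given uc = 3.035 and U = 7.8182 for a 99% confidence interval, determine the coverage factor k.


k = U / uc
k = 7.8182 / 3.035
k = 2.576

2.576


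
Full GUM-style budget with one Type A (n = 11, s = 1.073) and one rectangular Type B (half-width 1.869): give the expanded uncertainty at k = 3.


u_A = s / sqrt(n) = 1.073 / sqrt(11) = 0.32352167
u_B = half_width / sqrt(3) = 1.869 / sqrt(3) = 1.0790677
uc = sqrt(u_A^2 + u_B^2) = sqrt(0.32352167^2 + 1.0790677^2) = 1.1265227
U = k * uc = 3 * 1.1265227
U = 3.3796

3.3796


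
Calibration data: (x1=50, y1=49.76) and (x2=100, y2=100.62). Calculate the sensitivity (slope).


slope = (y2 - y1) / (x2 - x1)
= (100.62 - 49.76) / (100 - 50)
= 50.8600 / 50
= 1.0172

1.0172


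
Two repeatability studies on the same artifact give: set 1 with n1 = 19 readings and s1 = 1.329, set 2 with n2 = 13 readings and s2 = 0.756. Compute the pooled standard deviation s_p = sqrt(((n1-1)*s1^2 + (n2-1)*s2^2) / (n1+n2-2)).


s_p = sqrt(((n1-1)*s1^2 + (n2-1)*s2^2) / (n1+n2-2))
numerator = (19-1)*1.329^2 + (13-1)*0.756^2 = 31.792338 + 6.858432 = 38.65077
denominator = 19 + 13 - 2 = 30
s_p^2 = 38.65077 / 30 = 1.288359
s_p = sqrt(1.288359) = 1.1351

1.1351


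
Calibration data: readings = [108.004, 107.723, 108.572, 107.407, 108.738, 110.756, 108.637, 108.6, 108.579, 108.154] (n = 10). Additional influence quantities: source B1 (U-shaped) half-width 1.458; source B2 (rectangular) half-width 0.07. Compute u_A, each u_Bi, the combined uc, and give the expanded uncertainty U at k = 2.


mean = (108.004 + 107.723 + 108.572 + 107.407 + 108.738 + 110.756 + 108.637 + 108.6 + 108.579 + 108.154) / 10 = 108.517
s = sqrt(sum((x - mean)^2)/(n-1)) = 0.90354819
u_A = s / sqrt(n) = 0.90354819 / sqrt(10) = 0.28572703
u_B1 = 1.458 / sqrt(2) = 1.0309617
u_B2 = 0.07 / sqrt(3) = 0.040414519
uc = sqrt(0.28572703^2 + 1.0309617^2 + 0.040414519^2) = 1.0705864
U = k * uc = 2 * 1.0705864
U = 2.1412

2.1412


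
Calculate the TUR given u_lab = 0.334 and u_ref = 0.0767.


TUR = u_lab / u_ref
= 0.334 / 0.0767
= 4.3546

4.3546


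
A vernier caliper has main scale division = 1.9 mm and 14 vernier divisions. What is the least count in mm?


LC = MSD / n_div
= 1.9 / 14
= 0.1357

0.1357


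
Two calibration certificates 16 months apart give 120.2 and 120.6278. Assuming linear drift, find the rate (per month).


rate = (v2 - v1) / months
= (120.6278 - 120.2) / 16
= 0.4278 / 16
= 0.0267

0.0267


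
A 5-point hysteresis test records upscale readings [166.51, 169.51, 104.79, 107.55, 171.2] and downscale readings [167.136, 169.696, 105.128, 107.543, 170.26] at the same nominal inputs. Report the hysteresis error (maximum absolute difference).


|166.51 - 167.136| = 0.6260
|169.51 - 169.696| = 0.1860
|104.79 - 105.128| = 0.3380
|107.55 - 107.543| = 0.0070
|171.2 - 170.26| = 0.9400
hysteresis = max(diffs) = 0.9400

0.9400


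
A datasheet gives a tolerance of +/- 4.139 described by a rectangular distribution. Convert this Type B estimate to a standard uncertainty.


u_B = half_width / sqrt(3)
u_B = 4.139 / 1.7320508
u_B = 2.3897

2.3897


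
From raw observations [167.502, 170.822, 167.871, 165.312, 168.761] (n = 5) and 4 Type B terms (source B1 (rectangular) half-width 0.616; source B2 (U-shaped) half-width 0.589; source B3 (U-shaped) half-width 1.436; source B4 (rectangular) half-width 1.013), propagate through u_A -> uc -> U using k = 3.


mean = (167.502 + 170.822 + 167.871 + 165.312 + 168.761) / 5 = 168.0536
s = sqrt(sum((x - mean)^2)/(n-1)) = 2.0011515
u_A = s / sqrt(n) = 2.0011515 / sqrt(5) = 0.89494216
u_B1 = 0.616 / sqrt(3) = 0.35564777
u_B2 = 0.589 / sqrt(2) = 0.41648589
u_B3 = 1.436 / sqrt(2) = 1.0154053
u_B4 = 1.013 / sqrt(3) = 0.58485582
uc = sqrt(0.89494216^2 + 0.35564777^2 + 0.41648589^2 + 1.0154053^2 + 0.58485582^2) = 1.5728864
U = k * uc = 3 * 1.5728864
U = 4.7187

4.7187


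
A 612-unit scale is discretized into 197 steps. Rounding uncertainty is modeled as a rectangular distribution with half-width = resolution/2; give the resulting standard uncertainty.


resolution = range / divisions
resolution = 612 / 197 = 3.106599
u_res = resolution / (2*sqrt(3))
u_res = 3.106599 / 3.4641016
u_res = 0.8968

0.8968


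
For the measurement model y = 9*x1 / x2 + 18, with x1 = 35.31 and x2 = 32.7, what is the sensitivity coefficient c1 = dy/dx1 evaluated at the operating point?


y = 9*x1 / x2 + 18
dy/dx1 = 9/x2
Evaluate at x2 = 32.7: c1 = 9 / 32.7
c1 = 0.2752

0.2752


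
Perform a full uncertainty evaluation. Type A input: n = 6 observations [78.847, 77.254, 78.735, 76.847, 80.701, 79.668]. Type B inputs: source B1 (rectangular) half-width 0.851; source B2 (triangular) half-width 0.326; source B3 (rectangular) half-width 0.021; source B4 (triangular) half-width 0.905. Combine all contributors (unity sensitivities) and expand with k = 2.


mean = (78.847 + 77.254 + 78.735 + 76.847 + 80.701 + 79.668) / 6 = 78.67533333
s = sqrt(sum((x - mean)^2)/(n-1)) = 1.4480838
u_A = s / sqrt(n) = 1.4480838 / sqrt(6) = 0.59117774
u_B1 = 0.851 / sqrt(3) = 0.49132508
u_B2 = 0.326 / sqrt(6) = 0.13308894
u_B3 = 0.021 / sqrt(3) = 0.012124356
u_B4 = 0.905 / sqrt(6) = 0.3694647
uc = sqrt(0.59117774^2 + 0.49132508^2 + 0.13308894^2 + 0.012124356^2 + 0.3694647^2) = 0.8632817
U = k * uc = 2 * 0.8632817
U = 1.7266

1.7266


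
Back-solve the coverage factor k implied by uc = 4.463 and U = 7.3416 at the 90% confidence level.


k = U / uc
k = 7.3416 / 4.463
k = 1.645

1.645


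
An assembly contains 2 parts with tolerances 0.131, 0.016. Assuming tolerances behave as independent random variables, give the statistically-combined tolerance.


RSS = sqrt(0.131^2 + 0.016^2)
= sqrt(0.017417)
= 0.1320

0.1320


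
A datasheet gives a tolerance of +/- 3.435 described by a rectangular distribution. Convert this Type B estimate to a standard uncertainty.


u_B = half_width / sqrt(3)
u_B = 3.435 / 1.7320508
u_B = 1.9832

1.9832


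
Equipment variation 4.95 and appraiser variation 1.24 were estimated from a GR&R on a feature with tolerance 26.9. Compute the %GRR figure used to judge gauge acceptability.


GRR = sqrt(EV^2 + AV^2) = sqrt(4.95^2 + 1.24^2) = 5.1029501
%GRR = GRR / tol * 100 = 5.1029501 / 26.9 * 100
%GRR = 18.9701

18.9701


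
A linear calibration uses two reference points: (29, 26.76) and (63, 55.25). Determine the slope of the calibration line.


slope = (y2 - y1) / (x2 - x1)
= (55.25 - 26.76) / (63 - 29)
= 28.4900 / 34
= 0.8379

0.8379


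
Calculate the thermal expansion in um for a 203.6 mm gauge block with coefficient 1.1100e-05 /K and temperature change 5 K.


dL = L * alpha * dT
= 203.6 * 1.1100e-05 * 5
= 0.0112998 mm
dL_um = 0.0112998 * 1000 = 11.2998 um

11.2998


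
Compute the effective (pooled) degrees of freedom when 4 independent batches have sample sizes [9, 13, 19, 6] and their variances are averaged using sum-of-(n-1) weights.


nu = sum_i (n_i - 1)
nu = ((9 - 1) + (13 - 1) + (19 - 1) + (6 - 1))
nu = 8 + 12 + 18 + 5
nu = 43

43


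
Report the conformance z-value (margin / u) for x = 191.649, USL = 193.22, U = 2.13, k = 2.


u = U / k = 2.13 / 2 = 1.065
margin = |USL - x| = |193.22 - 191.649| = 1.571
z = margin / u = 1.571 / 1.065
z = 1.4751

1.4751


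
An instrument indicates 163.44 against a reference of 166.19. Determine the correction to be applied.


Correction = standard - reading
= 166.19 - 163.44
= 2.7500

2.7500


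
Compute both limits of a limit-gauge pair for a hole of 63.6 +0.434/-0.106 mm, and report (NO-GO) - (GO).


GO = nominal - lower_tol (smallest hole = maximum material condition)
GO = 63.6 - 0.106 = 63.494
NO-GO = nominal + upper_tol (largest hole = least material condition)
NO-GO = 63.6 + 0.434 = 64.034
spread = NO-GO - GO = 64.034 - 63.494 = 0.5400

0.5400


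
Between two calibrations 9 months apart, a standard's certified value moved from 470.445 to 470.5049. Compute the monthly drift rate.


rate = (v2 - v1) / months
= (470.5049 - 470.445) / 9
= 0.0599 / 9
= 0.0067

0.0067


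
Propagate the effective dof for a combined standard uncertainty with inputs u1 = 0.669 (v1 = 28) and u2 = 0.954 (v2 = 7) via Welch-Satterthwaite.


uc = sqrt(u1^2 + u2^2) = sqrt(0.669^2 + 0.954^2) = 1.165194
v_eff = uc^4 / (u1^4/v1 + u2^4/v2)
= 1.165194^4 / (0.669^4/28 + 0.954^4/7)
= 1.843287 / 0.12548412
v_eff = 14.6894

14.6894


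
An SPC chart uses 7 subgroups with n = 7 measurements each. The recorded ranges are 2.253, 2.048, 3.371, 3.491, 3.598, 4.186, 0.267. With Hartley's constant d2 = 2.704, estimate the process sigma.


R_bar = (2.253 + 2.048 + 3.371 + 3.491 + 3.598 + 4.186 + 0.267) / 7
R_bar = 19.214 / 7 = 2.7448571
sigma_hat = R_bar / d2 = 2.7448571 / 2.704 = 1.0151

1.0151


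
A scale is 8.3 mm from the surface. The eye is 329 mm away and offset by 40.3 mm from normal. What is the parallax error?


error = h * offset / d
= 8.3 * 40.3 / 329
= 1.0167

1.0167


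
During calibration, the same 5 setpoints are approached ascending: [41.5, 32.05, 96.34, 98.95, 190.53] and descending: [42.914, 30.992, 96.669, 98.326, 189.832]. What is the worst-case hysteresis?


|41.5 - 42.914| = 1.4140
|32.05 - 30.992| = 1.0580
|96.34 - 96.669| = 0.3290
|98.95 - 98.326| = 0.6240
|190.53 - 189.832| = 0.6980
hysteresis = max(diffs) = 1.4140

1.4140


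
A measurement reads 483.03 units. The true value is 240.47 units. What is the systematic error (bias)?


Systematic error = measured - true
= 483.03 - 240.47
= 242.5600

242.5600


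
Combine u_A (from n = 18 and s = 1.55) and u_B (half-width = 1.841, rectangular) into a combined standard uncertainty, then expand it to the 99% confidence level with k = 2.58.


u_A = s / sqrt(n) = 1.55 / sqrt(18) = 0.3653385
u_B = half_width / sqrt(3) = 1.841 / sqrt(3) = 1.0629018
uc = sqrt(u_A^2 + u_B^2) = sqrt(0.3653385^2 + 1.0629018^2) = 1.1239361
U = k * uc = 2.58 * 1.1239361
U = 2.8998

2.8998


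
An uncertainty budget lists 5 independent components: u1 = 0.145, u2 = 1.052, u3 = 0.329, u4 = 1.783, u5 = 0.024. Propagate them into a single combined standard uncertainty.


uc = sqrt(0.145^2 + 1.052^2 + 0.329^2 + 1.783^2 + 0.024^2)
uc = sqrt(4.415635)
uc = 2.1013

2.1013


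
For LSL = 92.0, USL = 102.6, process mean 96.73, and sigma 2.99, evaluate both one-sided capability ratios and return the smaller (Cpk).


Cpu = (USL - mean) / (3*sigma) = (102.6 - 96.73) / (3*2.99) = 0.6544
Cpl = (mean - LSL) / (3*sigma) = (96.73 - 92.0) / (3*2.99) = 0.5273
Cpk = min(Cpu, Cpl) = 0.5273

0.5273


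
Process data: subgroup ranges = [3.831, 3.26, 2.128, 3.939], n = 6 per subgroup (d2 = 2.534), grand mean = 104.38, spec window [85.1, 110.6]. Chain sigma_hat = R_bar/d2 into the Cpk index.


R_bar = (3.831 + 3.26 + 2.128 + 3.939) / 4 = 3.2895
sigma = R_bar / d2 = 3.2895 / 2.534 = 1.2981452
Cp = (USL - LSL)/(6*sigma) = (110.6 - 85.1)/(6*1.2981452) = 3.2739
Cpu = (110.6 - 104.38)/(3*1.2981452) = 1.5972
Cpl = (104.38 - 85.1)/(3*1.2981452) = 4.9507
Cpk = min(Cpu, Cpl) = 1.5972

1.5972


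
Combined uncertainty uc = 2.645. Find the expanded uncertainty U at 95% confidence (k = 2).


U = k * uc
U = 2 * 2.645
U = 5.2900

5.2900


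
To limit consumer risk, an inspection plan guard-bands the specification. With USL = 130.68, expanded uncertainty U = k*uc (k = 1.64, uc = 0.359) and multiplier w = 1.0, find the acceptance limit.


U = k * uc = 1.64 * 0.359 = 0.58876
guard band g = w * U = 1.0 * 0.58876 = 0.58876
AL = USL - g = 130.68 - 0.58876
AL = 130.0912

130.0912


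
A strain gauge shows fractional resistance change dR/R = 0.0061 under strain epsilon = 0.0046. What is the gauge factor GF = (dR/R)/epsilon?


GF = (dR/R) / epsilon
= 0.0061 / 0.0046
= 1.3261

1.3261


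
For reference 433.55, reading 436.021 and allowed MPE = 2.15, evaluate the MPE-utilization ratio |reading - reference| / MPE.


e = indication - reference = 436.021 - 433.55 = 2.4710
|e| = 2.4710
ratio = |e| / MPE = 2.4710 / 2.15
ratio = 1.1493

1.1493


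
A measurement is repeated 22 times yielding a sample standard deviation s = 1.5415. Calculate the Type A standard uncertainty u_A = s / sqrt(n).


u_A = s / sqrt(n)
u_A = 1.5415 / sqrt(22)
u_A = 1.5415 / 4.6904158
u_A = 0.3286

0.3286


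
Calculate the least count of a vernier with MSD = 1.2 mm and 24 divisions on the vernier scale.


LC = MSD / n_div
= 1.2 / 24
= 0.0500

0.0500


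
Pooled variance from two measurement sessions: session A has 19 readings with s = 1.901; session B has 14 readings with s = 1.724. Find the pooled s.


s_p = sqrt(((n1-1)*s1^2 + (n2-1)*s2^2) / (n1+n2-2))
numerator = (19-1)*1.901^2 + (14-1)*1.724^2 = 65.048418 + 38.638288 = 103.68671
denominator = 19 + 14 - 2 = 31
s_p^2 = 103.68671 / 31 = 3.3447326
s_p = sqrt(3.3447326) = 1.8289

1.8289


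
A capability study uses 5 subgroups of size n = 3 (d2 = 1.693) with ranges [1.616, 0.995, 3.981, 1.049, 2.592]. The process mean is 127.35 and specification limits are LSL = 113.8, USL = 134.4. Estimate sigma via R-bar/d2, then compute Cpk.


R_bar = (1.616 + 0.995 + 3.981 + 1.049 + 2.592) / 5 = 2.0466
sigma = R_bar / d2 = 2.0466 / 1.693 = 1.20886
Cp = (USL - LSL)/(6*sigma) = (134.4 - 113.8)/(6*1.20886) = 2.8401
Cpu = (134.4 - 127.35)/(3*1.20886) = 1.9440
Cpl = (127.35 - 113.8)/(3*1.20886) = 3.7363
Cpk = min(Cpu, Cpl) = 1.9440

1.9440


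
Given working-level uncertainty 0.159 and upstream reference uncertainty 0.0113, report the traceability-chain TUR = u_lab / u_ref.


TUR = u_lab / u_ref
= 0.159 / 0.0113
= 14.0708

14.0708


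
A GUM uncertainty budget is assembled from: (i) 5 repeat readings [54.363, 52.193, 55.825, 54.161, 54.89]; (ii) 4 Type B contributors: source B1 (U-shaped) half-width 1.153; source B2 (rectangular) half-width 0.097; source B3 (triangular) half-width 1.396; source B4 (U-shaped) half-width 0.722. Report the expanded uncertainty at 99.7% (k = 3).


mean = (54.363 + 52.193 + 55.825 + 54.161 + 54.89) / 5 = 54.2864
s = sqrt(sum((x - mean)^2)/(n-1)) = 1.3356215
u_A = s / sqrt(n) = 1.3356215 / sqrt(5) = 0.59730809
u_B1 = 1.153 / sqrt(2) = 0.81529412
u_B2 = 0.097 / sqrt(3) = 0.056002976
u_B3 = 1.396 / sqrt(6) = 0.56991461
u_B4 = 0.722 / sqrt(2) = 0.5105311
uc = sqrt(0.59730809^2 + 0.81529412^2 + 0.056002976^2 + 0.56991461^2 + 0.5105311^2) = 1.2688824
U = k * uc = 3 * 1.2688824
U = 3.8066

3.8066


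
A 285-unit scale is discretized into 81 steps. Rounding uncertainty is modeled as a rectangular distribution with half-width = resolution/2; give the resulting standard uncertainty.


resolution = range / divisions
resolution = 285 / 81 = 3.5185185
u_res = resolution / (2*sqrt(3))
u_res = 3.5185185 / 3.4641016
u_res = 1.0157

1.0157


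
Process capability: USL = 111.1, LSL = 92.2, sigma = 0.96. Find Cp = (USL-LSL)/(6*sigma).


Cp = (USL - LSL) / (6 * sigma)
= (111.1 - 92.2) / (6 * 0.96)
= 18.9000 / 5.7600
= 3.2812

3.2812


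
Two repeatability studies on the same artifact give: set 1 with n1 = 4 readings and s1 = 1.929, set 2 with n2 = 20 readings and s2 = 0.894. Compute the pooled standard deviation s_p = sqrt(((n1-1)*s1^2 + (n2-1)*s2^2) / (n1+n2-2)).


s_p = sqrt(((n1-1)*s1^2 + (n2-1)*s2^2) / (n1+n2-2))
numerator = (4-1)*1.929^2 + (20-1)*0.894^2 = 11.163123 + 15.185484 = 26.348607
denominator = 4 + 20 - 2 = 22
s_p^2 = 26.348607 / 22 = 1.197664
s_p = sqrt(1.197664) = 1.0944

1.0944


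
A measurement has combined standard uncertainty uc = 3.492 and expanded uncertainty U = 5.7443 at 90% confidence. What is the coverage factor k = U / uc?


k = U / uc
k = 5.7443 / 3.492
k = 1.645

1.645


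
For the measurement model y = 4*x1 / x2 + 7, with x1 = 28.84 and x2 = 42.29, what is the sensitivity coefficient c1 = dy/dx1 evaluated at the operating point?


y = 4*x1 / x2 + 7
dy/dx1 = 4/x2
Evaluate at x2 = 42.29: c1 = 4 / 42.29
c1 = 0.0946

0.0946


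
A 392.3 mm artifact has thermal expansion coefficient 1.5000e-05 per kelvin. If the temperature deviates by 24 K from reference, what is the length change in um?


dL = L * alpha * dT
= 392.3 * 1.5000e-05 * 24
= 0.1412280 mm
dL_um = 0.1412280 * 1000 = 141.2280 um

141.2280


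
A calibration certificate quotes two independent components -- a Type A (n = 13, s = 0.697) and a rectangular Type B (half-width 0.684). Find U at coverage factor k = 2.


u_A = s / sqrt(n) = 0.697 / sqrt(13) = 0.19331302
u_B = half_width / sqrt(3) = 0.684 / sqrt(3) = 0.39490758
uc = sqrt(u_A^2 + u_B^2) = sqrt(0.19331302^2 + 0.39490758^2) = 0.43968389
U = k * uc = 2 * 0.43968389
U = 0.8794

0.8794


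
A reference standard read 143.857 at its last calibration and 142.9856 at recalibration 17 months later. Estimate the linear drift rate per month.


rate = (v2 - v1) / months
= (142.9856 - 143.857) / 17
= -0.8714 / 17
= -0.0513

-0.0513


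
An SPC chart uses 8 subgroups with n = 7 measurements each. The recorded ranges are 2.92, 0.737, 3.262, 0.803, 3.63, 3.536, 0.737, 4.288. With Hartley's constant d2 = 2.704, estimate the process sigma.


R_bar = (2.92 + 0.737 + 3.262 + 0.803 + 3.63 + 3.536 + 0.737 + 4.288) / 8
R_bar = 19.913 / 8 = 2.489125
sigma_hat = R_bar / d2 = 2.489125 / 2.704 = 0.9205

0.9205


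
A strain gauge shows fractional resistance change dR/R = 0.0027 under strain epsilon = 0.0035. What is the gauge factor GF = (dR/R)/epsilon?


GF = (dR/R) / epsilon
= 0.0027 / 0.0035
= 0.7714

0.7714


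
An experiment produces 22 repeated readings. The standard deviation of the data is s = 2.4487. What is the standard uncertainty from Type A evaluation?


u_A = s / sqrt(n)
u_A = 2.4487 / sqrt(22)
u_A = 2.4487 / 4.6904158
u_A = 0.5221

0.5221


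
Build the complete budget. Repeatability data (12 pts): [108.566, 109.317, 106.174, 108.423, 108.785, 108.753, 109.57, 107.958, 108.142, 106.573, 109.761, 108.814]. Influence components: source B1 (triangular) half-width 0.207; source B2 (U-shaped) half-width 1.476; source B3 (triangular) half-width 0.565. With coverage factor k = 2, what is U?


mean = (108.566 + 109.317 + 106.174 + 108.423 + 108.785 + 108.753 + 109.57 + 107.958 + 108.142 + 106.573 + 109.761 + 108.814) / 12 = 108.403
s = sqrt(sum((x - mean)^2)/(n-1)) = 1.09084
u_A = s / sqrt(n) = 1.09084 / sqrt(12) = 0.31489838
u_B1 = 0.207 / sqrt(6) = 0.084507396
u_B2 = 1.476 / sqrt(2) = 1.0436896
u_B3 = 0.565 / sqrt(6) = 0.23066028
uc = sqrt(0.31489838^2 + 0.084507396^2 + 1.0436896^2 + 0.23066028^2) = 1.1174948
U = k * uc = 2 * 1.1174948
U = 2.2350

2.2350


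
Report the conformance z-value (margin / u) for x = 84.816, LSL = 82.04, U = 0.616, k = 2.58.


u = U / k = 0.616 / 2.58 = 0.23875969
margin = |LSL - x| = |82.04 - 84.816| = 2.776
z = margin / u = 2.776 / 0.23875969
z = 11.6268

11.6268


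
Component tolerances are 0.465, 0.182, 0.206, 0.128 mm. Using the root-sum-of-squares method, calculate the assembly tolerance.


RSS = sqrt(0.465^2 + 0.182^2 + 0.206^2 + 0.128^2)
= sqrt(0.308169)
= 0.5551

0.5551


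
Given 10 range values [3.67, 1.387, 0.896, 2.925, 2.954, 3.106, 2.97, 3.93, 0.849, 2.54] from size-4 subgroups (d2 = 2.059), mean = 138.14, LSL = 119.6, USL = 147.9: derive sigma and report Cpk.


R_bar = (3.67 + 1.387 + 0.896 + 2.925 + 2.954 + 3.106 + 2.97 + 3.93 + 0.849 + 2.54) / 10 = 2.5227
sigma = R_bar / d2 = 2.5227 / 2.059 = 1.2252064
Cp = (USL - LSL)/(6*sigma) = (147.9 - 119.6)/(6*1.2252064) = 3.8497
Cpu = (147.9 - 138.14)/(3*1.2252064) = 2.6553
Cpl = (138.14 - 119.6)/(3*1.2252064) = 5.0440
Cpk = min(Cpu, Cpl) = 2.6553

2.6553


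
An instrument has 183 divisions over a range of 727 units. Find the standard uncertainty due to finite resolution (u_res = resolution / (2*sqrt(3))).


resolution = range / divisions
resolution = 727 / 183 = 3.9726776
u_res = resolution / (2*sqrt(3))
u_res = 3.9726776 / 3.4641016
u_res = 1.1468

1.1468


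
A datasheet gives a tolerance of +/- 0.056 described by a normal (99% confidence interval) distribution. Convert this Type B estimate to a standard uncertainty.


u_B = half_width / 2.576
u_B = 0.056 / 2.576
u_B = 0.0217

0.0217


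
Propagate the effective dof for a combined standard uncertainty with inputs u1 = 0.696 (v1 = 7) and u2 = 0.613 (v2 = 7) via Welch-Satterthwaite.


uc = sqrt(u1^2 + u2^2) = sqrt(0.696^2 + 0.613^2) = 0.92746159
v_eff = uc^4 / (u1^4/v1 + u2^4/v2)
= 0.92746159^4 / (0.696^4/7 + 0.613^4/7)
= 0.73991824 / 0.053694457
v_eff = 13.7802

13.7802


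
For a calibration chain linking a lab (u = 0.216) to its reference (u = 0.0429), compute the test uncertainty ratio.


TUR = u_lab / u_ref
= 0.216 / 0.0429
= 5.0350

5.0350


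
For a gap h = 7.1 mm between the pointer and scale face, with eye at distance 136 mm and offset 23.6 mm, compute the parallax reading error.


error = h * offset / d
= 7.1 * 23.6 / 136
= 1.2321

1.2321


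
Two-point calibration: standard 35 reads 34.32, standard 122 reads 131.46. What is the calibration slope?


slope = (y2 - y1) / (x2 - x1)
= (131.46 - 34.32) / (122 - 35)
= 97.1400 / 87
= 1.1166

1.1166


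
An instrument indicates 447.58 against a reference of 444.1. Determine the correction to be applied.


Correction = standard - reading
= 444.1 - 447.58
= -3.4800

-3.4800


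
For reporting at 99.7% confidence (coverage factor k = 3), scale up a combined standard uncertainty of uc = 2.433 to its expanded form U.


U = k * uc
U = 3 * 2.433
U = 7.2990

7.2990


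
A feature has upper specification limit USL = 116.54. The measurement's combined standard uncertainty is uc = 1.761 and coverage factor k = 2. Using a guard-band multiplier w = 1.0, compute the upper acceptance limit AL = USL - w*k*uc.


U = k * uc = 2 * 1.761 = 3.522
guard band g = w * U = 1.0 * 3.522 = 3.522
AL = USL - g = 116.54 - 3.522
AL = 113.0180

113.0180


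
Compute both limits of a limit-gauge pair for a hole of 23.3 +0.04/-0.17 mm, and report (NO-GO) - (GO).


GO = nominal - lower_tol (smallest hole = maximum material condition)
GO = 23.3 - 0.17 = 23.13
NO-GO = nominal + upper_tol (largest hole = least material condition)
NO-GO = 23.3 + 0.04 = 23.34
spread = NO-GO - GO = 23.34 - 23.13 = 0.2100

0.2100


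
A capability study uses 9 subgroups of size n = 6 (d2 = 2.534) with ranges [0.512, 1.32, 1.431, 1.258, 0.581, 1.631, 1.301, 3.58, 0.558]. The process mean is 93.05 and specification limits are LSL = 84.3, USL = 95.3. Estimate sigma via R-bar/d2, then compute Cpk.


R_bar = (0.512 + 1.32 + 1.431 + 1.258 + 0.581 + 1.631 + 1.301 + 3.58 + 0.558) / 9 = 1.3524444
sigma = R_bar / d2 = 1.3524444 / 2.534 = 0.53371918
Cp = (USL - LSL)/(6*sigma) = (95.3 - 84.3)/(6*0.53371918) = 3.4350
Cpu = (95.3 - 93.05)/(3*0.53371918) = 1.4052
Cpl = (93.05 - 84.3)/(3*0.53371918) = 5.4648
Cpk = min(Cpu, Cpl) = 1.4052

1.4052


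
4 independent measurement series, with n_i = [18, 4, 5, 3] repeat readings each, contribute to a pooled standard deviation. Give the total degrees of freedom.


nu = sum_i (n_i - 1)
nu = ((18 - 1) + (4 - 1) + (5 - 1) + (3 - 1))
nu = 17 + 3 + 4 + 2
nu = 26

26


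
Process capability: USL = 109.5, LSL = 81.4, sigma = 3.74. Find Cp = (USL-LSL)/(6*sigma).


Cp = (USL - LSL) / (6 * sigma)
= (109.5 - 81.4) / (6 * 3.74)
= 28.1000 / 22.4400
= 1.2522

1.2522


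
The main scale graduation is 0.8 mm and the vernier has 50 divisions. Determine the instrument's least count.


LC = MSD / n_div
= 0.8 / 50
= 0.0160

0.0160


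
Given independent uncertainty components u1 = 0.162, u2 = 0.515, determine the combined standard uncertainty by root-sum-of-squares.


uc = sqrt(0.162^2 + 0.515^2)
uc = sqrt(0.291469)
uc = 0.5399

0.5399


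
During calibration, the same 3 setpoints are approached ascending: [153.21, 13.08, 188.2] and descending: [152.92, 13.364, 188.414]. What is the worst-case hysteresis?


|153.21 - 152.92| = 0.2900
|13.08 - 13.364| = 0.2840
|188.2 - 188.414| = 0.2140
hysteresis = max(diffs) = 0.2900

0.2900


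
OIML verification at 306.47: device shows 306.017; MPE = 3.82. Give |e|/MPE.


e = indication - reference = 306.017 - 306.47 = -0.4530
|e| = 0.4530
ratio = |e| / MPE = 0.4530 / 3.82
ratio = 0.1186

0.1186


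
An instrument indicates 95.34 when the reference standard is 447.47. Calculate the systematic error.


Systematic error = measured - true
= 95.34 - 447.47
= -352.1300

-352.1300


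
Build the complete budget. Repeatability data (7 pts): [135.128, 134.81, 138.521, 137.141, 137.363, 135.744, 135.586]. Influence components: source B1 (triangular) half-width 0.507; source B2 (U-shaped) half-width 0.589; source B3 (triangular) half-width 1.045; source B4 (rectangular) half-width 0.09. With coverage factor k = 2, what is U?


mean = (135.128 + 134.81 + 138.521 + 137.141 + 137.363 + 135.744 + 135.586) / 7 = 136.3275714
s = sqrt(sum((x - mean)^2)/(n-1)) = 1.3648801
u_A = s / sqrt(n) = 1.3648801 / sqrt(7) = 0.51587619
u_B1 = 0.507 / sqrt(6) = 0.20698188
u_B2 = 0.589 / sqrt(2) = 0.41648589
u_B3 = 1.045 / sqrt(6) = 0.42661946
u_B4 = 0.09 / sqrt(3) = 0.051961524
uc = sqrt(0.51587619^2 + 0.20698188^2 + 0.41648589^2 + 0.42661946^2 + 0.051961524^2) = 0.81678296
U = k * uc = 2 * 0.81678296
U = 1.6336

1.6336


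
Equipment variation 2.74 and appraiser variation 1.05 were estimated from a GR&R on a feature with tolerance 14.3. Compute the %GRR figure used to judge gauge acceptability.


GRR = sqrt(EV^2 + AV^2) = sqrt(2.74^2 + 1.05^2) = 2.9342972
%GRR = GRR / tol * 100 = 2.9342972 / 14.3 * 100
%GRR = 20.5196

20.5196


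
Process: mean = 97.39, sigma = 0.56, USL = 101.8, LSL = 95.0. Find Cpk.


Cpu = (USL - mean) / (3*sigma) = (101.8 - 97.39) / (3*0.56) = 2.6250
Cpl = (mean - LSL) / (3*sigma) = (97.39 - 95.0) / (3*0.56) = 1.4226
Cpk = min(Cpu, Cpl) = 1.4226

1.4226


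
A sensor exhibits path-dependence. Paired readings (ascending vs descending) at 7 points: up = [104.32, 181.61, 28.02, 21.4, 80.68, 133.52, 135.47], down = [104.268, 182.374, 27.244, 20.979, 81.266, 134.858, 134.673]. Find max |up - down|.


|104.32 - 104.268| = 0.0520
|181.61 - 182.374| = 0.7640
|28.02 - 27.244| = 0.7760
|21.4 - 20.979| = 0.4210
|80.68 - 81.266| = 0.5860
|133.52 - 134.858| = 1.3380
|135.47 - 134.673| = 0.7970
hysteresis = max(diffs) = 1.3380

1.3380


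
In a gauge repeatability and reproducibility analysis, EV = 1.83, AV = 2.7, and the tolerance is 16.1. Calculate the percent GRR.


GRR = sqrt(EV^2 + AV^2) = sqrt(1.83^2 + 2.7^2) = 3.2617327
%GRR = GRR / tol * 100 = 3.2617327 / 16.1 * 100
%GRR = 20.2592

20.2592


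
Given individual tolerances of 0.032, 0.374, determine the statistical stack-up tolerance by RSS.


RSS = sqrt(0.032^2 + 0.374^2)
= sqrt(0.1409)
= 0.3754

0.3754


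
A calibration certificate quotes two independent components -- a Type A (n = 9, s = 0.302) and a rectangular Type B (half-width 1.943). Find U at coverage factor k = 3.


u_A = s / sqrt(n) = 0.302 / sqrt(9) = 0.10066667
u_B = half_width / sqrt(3) = 1.943 / sqrt(3) = 1.1217916
uc = sqrt(u_A^2 + u_B^2) = sqrt(0.10066667^2 + 1.1217916^2) = 1.1262993
U = k * uc = 3 * 1.1262993
U = 3.3789

3.3789


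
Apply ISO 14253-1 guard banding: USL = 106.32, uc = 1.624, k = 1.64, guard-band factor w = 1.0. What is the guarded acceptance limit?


U = k * uc = 1.64 * 1.624 = 2.66336
guard band g = w * U = 1.0 * 2.66336 = 2.66336
AL = USL - g = 106.32 - 2.66336
AL = 103.6566

103.6566


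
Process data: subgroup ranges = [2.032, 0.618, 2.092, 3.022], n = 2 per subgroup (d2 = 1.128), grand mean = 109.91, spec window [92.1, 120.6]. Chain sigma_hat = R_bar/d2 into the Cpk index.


R_bar = (2.032 + 0.618 + 2.092 + 3.022) / 4 = 1.941
sigma = R_bar / d2 = 1.941 / 1.128 = 1.7207447
Cp = (USL - LSL)/(6*sigma) = (120.6 - 92.1)/(6*1.7207447) = 2.7604
Cpu = (120.6 - 109.91)/(3*1.7207447) = 2.0708
Cpl = (109.91 - 92.1)/(3*1.7207447) = 3.4501
Cpk = min(Cpu, Cpl) = 2.0708

2.0708


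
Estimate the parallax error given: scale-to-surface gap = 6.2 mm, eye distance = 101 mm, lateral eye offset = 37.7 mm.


error = h * offset / d
= 6.2 * 37.7 / 101
= 2.3143

2.3143


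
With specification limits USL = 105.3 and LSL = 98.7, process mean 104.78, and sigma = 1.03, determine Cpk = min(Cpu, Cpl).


Cpu = (USL - mean) / (3*sigma) = (105.3 - 104.78) / (3*1.03) = 0.1683
Cpl = (mean - LSL) / (3*sigma) = (104.78 - 98.7) / (3*1.03) = 1.9676
Cpk = min(Cpu, Cpl) = 0.1683

0.1683


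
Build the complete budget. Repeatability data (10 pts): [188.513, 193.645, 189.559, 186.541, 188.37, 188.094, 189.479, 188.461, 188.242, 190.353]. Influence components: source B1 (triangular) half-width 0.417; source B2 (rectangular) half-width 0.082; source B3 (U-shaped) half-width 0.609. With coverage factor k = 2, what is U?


mean = (188.513 + 193.645 + 189.559 + 186.541 + 188.37 + 188.094 + 189.479 + 188.461 + 188.242 + 190.353) / 10 = 189.1257
s = sqrt(sum((x - mean)^2)/(n-1)) = 1.8902446
u_A = s / sqrt(n) = 1.8902446 / sqrt(10) = 0.59774783
u_B1 = 0.417 / sqrt(6) = 0.17023954
u_B2 = 0.082 / sqrt(3) = 0.047342722
u_B3 = 0.609 / sqrt(2) = 0.43062803
uc = sqrt(0.59774783^2 + 0.17023954^2 + 0.047342722^2 + 0.43062803^2) = 0.75760531
U = k * uc = 2 * 0.75760531
U = 1.5152

1.5152


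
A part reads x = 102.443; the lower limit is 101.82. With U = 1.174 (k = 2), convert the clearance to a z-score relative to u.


u = U / k = 1.174 / 2 = 0.587
margin = |LSL - x| = |101.82 - 102.443| = 0.623
z = margin / u = 0.623 / 0.587
z = 1.0613

1.0613


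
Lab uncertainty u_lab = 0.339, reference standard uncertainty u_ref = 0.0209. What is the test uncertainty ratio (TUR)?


TUR = u_lab / u_ref
= 0.339 / 0.0209
= 16.2201

16.2201


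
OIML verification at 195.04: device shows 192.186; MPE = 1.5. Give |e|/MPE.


e = indication - reference = 192.186 - 195.04 = -2.8540
|e| = 2.8540
ratio = |e| / MPE = 2.8540 / 1.5
ratio = 1.9027

1.9027


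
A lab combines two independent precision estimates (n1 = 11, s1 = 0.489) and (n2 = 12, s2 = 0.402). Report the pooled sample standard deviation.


s_p = sqrt(((n1-1)*s1^2 + (n2-1)*s2^2) / (n1+n2-2))
numerator = (11-1)*0.489^2 + (12-1)*0.402^2 = 2.39121 + 1.777644 = 4.168854
denominator = 11 + 12 - 2 = 21
s_p^2 = 4.168854 / 21 = 0.19851686
s_p = sqrt(0.19851686) = 0.4456

0.4456


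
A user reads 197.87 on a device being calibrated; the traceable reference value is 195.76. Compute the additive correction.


Correction = standard - reading
= 195.76 - 197.87
= -2.1100

-2.1100


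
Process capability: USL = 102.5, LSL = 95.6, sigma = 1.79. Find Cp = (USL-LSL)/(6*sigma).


Cp = (USL - LSL) / (6 * sigma)
= (102.5 - 95.6) / (6 * 1.79)
= 6.9000 / 10.7400
= 0.6425

0.6425


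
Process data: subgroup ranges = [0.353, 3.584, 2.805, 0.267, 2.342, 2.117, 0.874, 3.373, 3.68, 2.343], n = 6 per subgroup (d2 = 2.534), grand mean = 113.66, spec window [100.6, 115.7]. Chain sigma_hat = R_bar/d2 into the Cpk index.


R_bar = (0.353 + 3.584 + 2.805 + 0.267 + 2.342 + 2.117 + 0.874 + 3.373 + 3.68 + 2.343) / 10 = 2.1738
sigma = R_bar / d2 = 2.1738 / 2.534 = 0.8578532
Cp = (USL - LSL)/(6*sigma) = (115.7 - 100.6)/(6*0.8578532) = 2.9337
Cpu = (115.7 - 113.66)/(3*0.8578532) = 0.7927
Cpl = (113.66 - 100.6)/(3*0.8578532) = 5.0747
Cpk = min(Cpu, Cpl) = 0.7927

0.7927


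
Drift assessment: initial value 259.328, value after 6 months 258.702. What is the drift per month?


rate = (v2 - v1) / months
= (258.702 - 259.328) / 6
= -0.6260 / 6
= -0.1043

-0.1043


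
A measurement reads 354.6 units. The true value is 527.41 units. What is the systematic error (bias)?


Systematic error = measured - true
= 354.6 - 527.41
= -172.8100

-172.8100


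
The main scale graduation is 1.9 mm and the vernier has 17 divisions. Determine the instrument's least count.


LC = MSD / n_div
= 1.9 / 17
= 0.1118

0.1118


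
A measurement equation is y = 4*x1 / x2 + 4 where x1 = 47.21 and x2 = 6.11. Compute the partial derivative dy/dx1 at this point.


y = 4*x1 / x2 + 4
dy/dx1 = 4/x2
Evaluate at x2 = 6.11: c1 = 4 / 6.11
c1 = 0.6547

0.6547


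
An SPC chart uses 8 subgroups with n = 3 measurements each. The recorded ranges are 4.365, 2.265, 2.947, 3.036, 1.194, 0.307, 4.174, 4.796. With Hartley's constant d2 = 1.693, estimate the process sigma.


R_bar = (4.365 + 2.265 + 2.947 + 3.036 + 1.194 + 0.307 + 4.174 + 4.796) / 8
R_bar = 23.084 / 8 = 2.8855
sigma_hat = R_bar / d2 = 2.8855 / 1.693 = 1.7044

1.7044


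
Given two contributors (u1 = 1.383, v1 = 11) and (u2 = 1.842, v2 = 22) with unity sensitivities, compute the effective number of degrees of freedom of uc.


uc = sqrt(u1^2 + u2^2) = sqrt(1.383^2 + 1.842^2) = 2.3034003
v_eff = uc^4 / (u1^4/v1 + u2^4/v2)
= 2.3034003^4 / (1.383^4/11 + 1.842^4/22)
= 28.149953 / 0.85586196
v_eff = 32.8908

32.8908


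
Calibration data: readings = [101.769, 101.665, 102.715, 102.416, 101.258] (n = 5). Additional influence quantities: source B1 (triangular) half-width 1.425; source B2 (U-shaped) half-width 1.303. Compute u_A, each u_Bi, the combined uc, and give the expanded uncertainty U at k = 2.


mean = (101.769 + 101.665 + 102.715 + 102.416 + 101.258) / 5 = 101.9646
s = sqrt(sum((x - mean)^2)/(n-1)) = 0.59037386
u_A = s / sqrt(n) = 0.59037386 / sqrt(5) = 0.26402322
u_B1 = 1.425 / sqrt(6) = 0.58175381
u_B2 = 1.303 / sqrt(2) = 0.92136014
uc = sqrt(0.26402322^2 + 0.58175381^2 + 0.92136014^2) = 1.1211825
U = k * uc = 2 * 1.1211825
U = 2.2424

2.2424


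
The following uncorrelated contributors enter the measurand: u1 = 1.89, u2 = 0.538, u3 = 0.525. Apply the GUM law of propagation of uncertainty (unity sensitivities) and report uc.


uc = sqrt(1.89^2 + 0.538^2 + 0.525^2)
uc = sqrt(4.137169)
uc = 2.0340

2.0340


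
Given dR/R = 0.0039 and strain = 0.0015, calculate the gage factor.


GF = (dR/R) / epsilon
= 0.0039 / 0.0015
= 2.6000

2.6000


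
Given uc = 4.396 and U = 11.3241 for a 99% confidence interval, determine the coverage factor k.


k = U / uc
k = 11.3241 / 4.396
k = 2.576

2.576


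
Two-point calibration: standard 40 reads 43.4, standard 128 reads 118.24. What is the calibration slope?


slope = (y2 - y1) / (x2 - x1)
= (118.24 - 43.4) / (128 - 40)
= 74.8400 / 88
= 0.8505

0.8505


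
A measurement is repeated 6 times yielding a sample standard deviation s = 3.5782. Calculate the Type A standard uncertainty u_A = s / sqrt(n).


u_A = s / sqrt(n)
u_A = 3.5782 / sqrt(6)
u_A = 3.5782 / 2.4494897
u_A = 1.4608

1.4608


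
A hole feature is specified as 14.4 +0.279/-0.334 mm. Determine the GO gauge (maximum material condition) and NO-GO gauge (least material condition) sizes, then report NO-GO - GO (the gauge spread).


GO = nominal - lower_tol (smallest hole = maximum material condition)
GO = 14.4 - 0.334 = 14.066
NO-GO = nominal + upper_tol (largest hole = least material condition)
NO-GO = 14.4 + 0.279 = 14.679
spread = NO-GO - GO = 14.679 - 14.066 = 0.6130

0.6130


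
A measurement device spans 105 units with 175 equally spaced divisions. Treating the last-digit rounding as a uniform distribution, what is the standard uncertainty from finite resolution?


resolution = range / divisions
resolution = 105 / 175 = 0.6
u_res = resolution / (2*sqrt(3))
u_res = 0.6 / 3.4641016
u_res = 0.1732

0.1732


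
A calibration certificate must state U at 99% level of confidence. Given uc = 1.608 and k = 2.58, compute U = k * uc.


U = k * uc
U = 2.58 * 1.608
U = 4.1486

4.1486


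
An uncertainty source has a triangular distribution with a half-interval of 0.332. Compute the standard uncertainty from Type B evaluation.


u_B = half_width / sqrt(6)
u_B = 0.332 / 2.4494897
u_B = 0.1355

0.1355


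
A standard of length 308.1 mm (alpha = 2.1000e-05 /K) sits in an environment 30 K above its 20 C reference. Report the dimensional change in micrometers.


dL = L * alpha * dT
= 308.1 * 2.1000e-05 * 30
= 0.1941030 mm
dL_um = 0.1941030 * 1000 = 194.1030 um

194.1030


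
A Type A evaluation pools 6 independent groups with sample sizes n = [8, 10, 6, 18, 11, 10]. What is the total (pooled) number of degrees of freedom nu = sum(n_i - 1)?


nu = sum_i (n_i - 1)
nu = ((8 - 1) + (10 - 1) + (6 - 1) + (18 - 1) + (11 - 1) + (10 - 1))
nu = 7 + 9 + 5 + 17 + 10 + 9
nu = 57

57


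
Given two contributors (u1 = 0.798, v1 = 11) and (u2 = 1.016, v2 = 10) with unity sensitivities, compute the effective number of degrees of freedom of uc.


uc = sqrt(u1^2 + u2^2) = sqrt(0.798^2 + 1.016^2) = 1.2919211
v_eff = uc^4 / (u1^4/v1 + u2^4/v2)
= 1.2919211^4 / (0.798^4/11 + 1.016^4/10)
= 2.7857617 / 0.14342064
v_eff = 19.4237

19.4237


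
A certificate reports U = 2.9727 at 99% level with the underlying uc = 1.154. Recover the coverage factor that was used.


k = U / uc
k = 2.9727 / 1.154
k = 2.576

2.576


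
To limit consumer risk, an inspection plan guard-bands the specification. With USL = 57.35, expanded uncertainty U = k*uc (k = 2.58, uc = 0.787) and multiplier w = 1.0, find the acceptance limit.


U = k * uc = 2.58 * 0.787 = 2.03046
guard band g = w * U = 1.0 * 2.03046 = 2.03046
AL = USL - g = 57.35 - 2.03046
AL = 55.3195

55.3195
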